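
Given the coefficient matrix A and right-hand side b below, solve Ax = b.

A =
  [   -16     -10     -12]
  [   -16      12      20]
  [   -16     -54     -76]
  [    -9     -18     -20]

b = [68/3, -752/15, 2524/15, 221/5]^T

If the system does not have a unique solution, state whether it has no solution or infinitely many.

x_1 = 1/3, x_2 = -2/5, x_3 = -2

Row-reduce the augmented matrix:
R1 ← R1 / (-16).
R2 ← R2 + 16·R1.
R3 ← R3 + 16·R1.
R4 ← R4 + 9·R1.
R2 ← R2 / (22).
R1 ← R1 − 5/8·R2.
R3 ← R3 + 44·R2.
R4 ← R4 + 99/8·R2.
Swap R3 and R4.
R3 ← R3 / (19/4).
R1 ← R1 + 7/44·R3.
R2 ← R2 − 16/11·R3.
R4 reduces to 0 = 0, so the extra equation is consistent.
Reading off the reduced rows gives x_1 = 1/3, x_2 = -2/5, x_3 = -2.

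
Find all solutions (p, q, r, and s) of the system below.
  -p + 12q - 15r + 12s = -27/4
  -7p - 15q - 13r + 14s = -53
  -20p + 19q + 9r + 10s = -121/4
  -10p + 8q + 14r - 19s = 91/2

p = 3/4, q = 5/4, r = -1, s = -3

Row-reduce the augmented matrix:
R1 ← R1 / (-1).
R2 ← R2 + 7·R1.
R3 ← R3 + 20·R1.
R4 ← R4 + 10·R1.
R2 ← R2 / (-99).
R1 ← R1 + 12·R2.
R3 ← R3 + 221·R2.
R4 ← R4 + 112·R2.
R3 ← R3 / (10259/99).
R1 ← R1 − 127/33·R3.
R2 ← R2 + 92/99·R3.
R4 ← R4 − 5932/99·R3.
R4 ← R4 / (-176161/10259).
R1 ← R1 + 7968/10259·R4.
R2 ← R2 − 470/10259·R4.
R3 ← R3 + 7300/10259·R4.
Reading off the reduced rows gives p = 3/4, q = 5/4, r = -1, s = -3.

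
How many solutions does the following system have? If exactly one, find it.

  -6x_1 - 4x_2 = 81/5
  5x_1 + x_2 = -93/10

x_1 = -3/2, x_2 = -9/5

From equation 2: x_2 = -93/10 − 5·x_1.
Substitute into equation 1 and solve: x_1 = -3/2.
Then x_2 = -9/5.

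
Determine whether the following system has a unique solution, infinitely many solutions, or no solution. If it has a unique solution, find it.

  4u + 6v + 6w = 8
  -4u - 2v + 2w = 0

infinitely many solutions

Row-reduce:
R1 ← R1 / (4).
R2 ← R2 + 4·R1.
R2 ← R2 / (4).
R1 ← R1 − 3/2·R2.
Rank is 2 with 3 unknowns, leaving w free.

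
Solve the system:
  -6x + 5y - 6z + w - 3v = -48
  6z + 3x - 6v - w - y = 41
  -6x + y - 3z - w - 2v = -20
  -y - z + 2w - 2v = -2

Row-reduce:
R1 ← R1 / (-6).
R2 ← R2 − 3·R1.
R3 ← R3 + 6·R1.
R2 ← R2 / (3/2).
R1 ← R1 + 5/6·R2.
R3 ← R3 + 4·R2.
R4 ← R4 + 1·R2.
R3 ← R3 / (11).
R1 ← R1 − 8/3·R3.
R2 ← R2 − 2·R3.
R4 ← R4 − 1·R3.
R4 ← R4 / (65/33).
R1 ← R1 − 4/11·R4.
R2 ← R2 − 3/11·R4.
R3 ← R3 + 10/33·R4.
Rank is 4 with 5 unknowns, leaving v free.

infinitely many solutions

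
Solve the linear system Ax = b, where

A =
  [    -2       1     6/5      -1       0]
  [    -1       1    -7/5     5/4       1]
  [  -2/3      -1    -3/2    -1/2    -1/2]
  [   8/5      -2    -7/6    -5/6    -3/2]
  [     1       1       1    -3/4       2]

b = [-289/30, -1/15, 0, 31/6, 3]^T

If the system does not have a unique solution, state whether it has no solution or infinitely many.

x_1 = 5/2, x_2 = -5/2, x_3 = -2/3, x_4 = 4/3, x_5 = 7/3

Row-reduce the augmented matrix:
R1 ← R1 / (-2).
R2 ← R2 + 1·R1.
R3 ← R3 + 2/3·R1.
R4 ← R4 − 8/5·R1.
R5 ← R5 − 1·R1.
R2 ← R2 / (1/2).
R1 ← R1 + 1/2·R2.
R3 ← R3 + 4/3·R2.
R4 ← R4 + 6/5·R2.
R5 ← R5 − 3/2·R2.
R3 ← R3 / (-217/30).
R1 ← R1 + 13/5·R3.
R2 ← R2 + 4·R3.
R4 ← R4 + 751/150·R3.
R5 ← R5 − 38/5·R3.
R4 ← R4 / (-1784/3255).
R1 ← R1 − 549/868·R4.
R2 ← R2 − 439/434·R4.
R3 ← R3 + 135/217·R4.
R5 ← R5 + 769/434·R4.
R5 ← R5 / (717/223).
R1 ← R1 + 105/223·R5.
R2 ← R2 + 68/223·R5.
R3 ← R3 − 85/223·R5.
R4 ← R4 − 244/223·R5.
Reading off the reduced rows gives x_1 = 5/2, x_2 = -5/2, x_3 = -2/3, x_4 = 4/3, x_5 = 7/3.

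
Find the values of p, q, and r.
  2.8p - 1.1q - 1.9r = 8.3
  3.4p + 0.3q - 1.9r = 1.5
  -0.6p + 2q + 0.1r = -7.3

p = -2, q = -4, r = -5

Row-reduce the augmented matrix:
R1 ← R1 / (14/5).
R2 ← R2 − 17/5·R1.
R3 ← R3 + 3/5·R1.
R2 ← R2 / (229/140).
R1 ← R1 + 11/28·R2.
R3 ← R3 − 247/140·R2.
R3 ← R3 / (-1709/2290).
R1 ← R1 + 133/229·R3.
R2 ← R2 − 57/229·R3.
Reading off the reduced rows gives p = -2, q = -4, r = -5.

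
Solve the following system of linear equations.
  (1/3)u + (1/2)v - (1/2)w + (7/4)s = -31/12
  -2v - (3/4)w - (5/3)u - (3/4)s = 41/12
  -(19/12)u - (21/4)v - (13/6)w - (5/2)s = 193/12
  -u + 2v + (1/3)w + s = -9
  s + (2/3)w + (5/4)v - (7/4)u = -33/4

no solution

Row-reduce:
R1 ← R1 / (1/3).
R2 ← R2 + 5/3·R1.
R3 ← R3 + 19/12·R1.
R4 ← R4 + 1·R1.
R5 ← R5 + 7/4·R1.
R2 ← R2 / (1/2).
R1 ← R1 − 3/2·R2.
R3 ← R3 + 23/8·R2.
R4 ← R4 − 7/2·R2.
R5 ← R5 − 31/8·R2.
R3 ← R3 / (-1115/48).
R1 ← R1 − 33/4·R3.
R2 ← R2 + 13/2·R3.
R4 ← R4 − 259/12·R3.
R5 ← R5 − 1115/48·R3.
R4 ← R4 / (-3587/2230).
R1 ← R1 + 777/2230·R4.
R2 ← R2 − 3349/2230·R4.
R3 ← R3 + 2487/1115·R4.
Row 5 reduces to 0 = 1, a contradiction. The system is inconsistent.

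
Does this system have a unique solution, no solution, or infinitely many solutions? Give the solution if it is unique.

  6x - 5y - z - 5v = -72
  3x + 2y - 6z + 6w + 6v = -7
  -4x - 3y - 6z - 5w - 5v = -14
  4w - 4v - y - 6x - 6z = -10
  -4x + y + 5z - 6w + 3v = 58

Row-reduce the augmented matrix:
R1 ← R1 / (6).
R2 ← R2 − 3·R1.
R3 ← R3 + 4·R1.
R4 ← R4 + 6·R1.
R5 ← R5 + 4·R1.
R2 ← R2 / (9/2).
R1 ← R1 + 5/6·R2.
R3 ← R3 + 19/3·R2.
R4 ← R4 + 6·R2.
R5 ← R5 + 7/3·R2.
R3 ← R3 / (-389/27).
R1 ← R1 + 32/27·R3.
R2 ← R2 + 11/9·R3.
R4 ← R4 + 43/3·R3.
R5 ← R5 − 40/27·R3.
R4 ← R4 / (3335/389).
R1 ← R1 − 322/389·R4.
R2 ← R2 − 405/389·R4.
R3 ← R3 + 93/389·R4.
R5 ← R5 + 986/389·R4.
R5 ← R5 / (468/115).
R1 ← R1 − 82/145·R5.
R2 ← R2 − 1158/667·R5.
R3 ← R3 + 959/3335·R5.
R4 ← R4 + 497/3335·R5.
Reading off the reduced rows gives x = -5, y = 4, z = 2, w = -2, v = 4.

x = -5, y = 4, z = 2, w = -2, v = 4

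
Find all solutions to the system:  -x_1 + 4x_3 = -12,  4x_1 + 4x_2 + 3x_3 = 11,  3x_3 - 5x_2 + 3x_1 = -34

x_1 = 0, x_2 = 5, x_3 = -3

Row-reduce the augmented matrix:
R1 ← R1 / (-1).
R2 ← R2 − 4·R1.
R3 ← R3 − 3·R1.
R2 ← R2 / (4).
R3 ← R3 + 5·R2.
R3 ← R3 / (155/4).
R1 ← R1 + 4·R3.
R2 ← R2 − 19/4·R3.
Reading off the reduced rows gives x_1 = 0, x_2 = 5, x_3 = -3.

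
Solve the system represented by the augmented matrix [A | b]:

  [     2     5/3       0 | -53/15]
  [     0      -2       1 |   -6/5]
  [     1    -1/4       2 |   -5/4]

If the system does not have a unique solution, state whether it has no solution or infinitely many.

x_1 = -13/5, x_2 = 1, x_3 = 4/5

Row-reduce the augmented matrix:
R1 ← R1 / (2).
R3 ← R3 − 1·R1.
R2 ← R2 / (-2).
R1 ← R1 − 5/6·R2.
R3 ← R3 + 13/12·R2.
R3 ← R3 / (35/24).
R1 ← R1 − 5/12·R3.
R2 ← R2 + 1/2·R3.
Reading off the reduced rows gives x_1 = -13/5, x_2 = 1, x_3 = 4/5.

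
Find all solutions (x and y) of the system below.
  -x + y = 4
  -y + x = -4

infinitely many solutions

Row-reduce:
R1 ← R1 / (-1).
R2 ← R2 − 1·R1.
Rank is 1 with 2 unknowns, leaving y free.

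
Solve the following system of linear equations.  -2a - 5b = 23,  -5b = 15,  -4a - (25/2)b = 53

Row-reduce:
R1 ← R1 / (-2).
R3 ← R3 + 4·R1.
R2 ← R2 / (-5).
R1 ← R1 − 5/2·R2.
R3 ← R3 + 5/2·R2.
Row 3 reduces to 0 = -1/2, a contradiction. The system is inconsistent.

no solution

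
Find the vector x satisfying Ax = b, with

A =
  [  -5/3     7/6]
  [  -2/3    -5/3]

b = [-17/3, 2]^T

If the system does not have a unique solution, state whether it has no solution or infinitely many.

x_1 = 2, x_2 = -2

Row-reduce the augmented matrix:
R1 ← R1 / (-5/3).
R2 ← R2 + 2/3·R1.
R2 ← R2 / (-32/15).
R1 ← R1 + 7/10·R2.
Reading off the reduced rows gives x_1 = 2, x_2 = -2.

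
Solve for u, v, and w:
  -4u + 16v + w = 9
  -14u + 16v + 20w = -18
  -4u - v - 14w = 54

u = -3, v = 0, w = -3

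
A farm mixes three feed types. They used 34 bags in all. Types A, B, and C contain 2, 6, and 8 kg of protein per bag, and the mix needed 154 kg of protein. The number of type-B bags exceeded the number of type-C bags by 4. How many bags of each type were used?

type-A bags: 16, type-B bags: 11, type-C bags: 7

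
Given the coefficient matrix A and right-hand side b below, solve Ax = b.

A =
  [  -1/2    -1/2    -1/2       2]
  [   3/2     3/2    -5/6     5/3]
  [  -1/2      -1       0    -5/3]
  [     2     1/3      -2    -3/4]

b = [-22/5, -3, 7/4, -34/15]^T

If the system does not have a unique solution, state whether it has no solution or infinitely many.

Row-reduce the augmented matrix:
R1 ← R1 / (-1/2).
R2 ← R2 − 3/2·R1.
R3 ← R3 + 1/2·R1.
R4 ← R4 − 2·R1.
Swap R2 and R3.
R2 ← R2 / (-1/2).
R1 ← R1 − 1·R2.
R4 ← R4 + 5/3·R2.
R3 ← R3 / (-7/3).
R1 ← R1 − 2·R3.
R2 ← R2 + 1·R3.
R4 ← R4 + 17/3·R3.
R4 ← R4 / (215/252).
R1 ← R1 + 100/21·R4.
R2 ← R2 − 85/21·R4.
R3 ← R3 + 23/7·R4.
Reading off the reduced rows gives x_1 = 3/2, x_2 = -1/2, x_3 = 3, x_4 = -6/5.

x_1 = 3/2, x_2 = -1/2, x_3 = 3, x_4 = -6/5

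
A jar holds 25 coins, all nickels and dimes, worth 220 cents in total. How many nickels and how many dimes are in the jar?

nickels: 6, dimes: 19

Let n = nickels, d = dimes.
  n + d = 25
  5n + 10d = 220
From equation 1: n = 25 − d.
Substitute into equation 2 and solve: d = 19.
Then n = 6.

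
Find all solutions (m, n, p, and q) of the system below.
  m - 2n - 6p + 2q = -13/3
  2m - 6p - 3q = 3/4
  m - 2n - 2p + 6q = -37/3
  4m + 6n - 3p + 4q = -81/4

Row-reduce the augmented matrix:
R2 ← R2 − 2·R1.
R3 ← R3 − 1·R1.
R4 ← R4 − 4·R1.
R2 ← R2 / (4).
R1 ← R1 + 2·R2.
R4 ← R4 − 14·R2.
R3 ← R3 / (4).
R1 ← R1 + 3·R3.
R2 ← R2 − 3/2·R3.
R4 ← R4 / (41/2).
R1 ← R1 − 3/2·R4.
R2 ← R2 + 13/4·R4.
R3 ← R3 − 1·R4.
Reading off the reduced rows gives m = -3, n = -1/3, p = -1/4, q = -7/4.

m = -3, n = -1/3, p = -1/4, q = -7/4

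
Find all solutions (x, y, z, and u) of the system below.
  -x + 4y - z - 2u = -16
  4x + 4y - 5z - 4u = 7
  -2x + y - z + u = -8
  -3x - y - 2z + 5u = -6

Row-reduce the augmented matrix:
R1 ← R1 / (-1).
R2 ← R2 − 4·R1.
R3 ← R3 + 2·R1.
R4 ← R4 + 3·R1.
R2 ← R2 / (20).
R1 ← R1 + 4·R2.
R3 ← R3 + 7·R2.
R4 ← R4 + 13·R2.
R3 ← R3 / (-43/20).
R1 ← R1 + 4/5·R3.
R2 ← R2 + 9/20·R3.
R4 ← R4 + 97/20·R3.
R4 ← R4 / (60/43).
R1 ← R1 + 30/43·R4.
R2 ← R2 + 33/43·R4.
R3 ← R3 + 16/43·R4.
Reading off the reduced rows gives x = 1, y = -6, z = -3, u = -3.

x = 1, y = -6, z = -3, u = -3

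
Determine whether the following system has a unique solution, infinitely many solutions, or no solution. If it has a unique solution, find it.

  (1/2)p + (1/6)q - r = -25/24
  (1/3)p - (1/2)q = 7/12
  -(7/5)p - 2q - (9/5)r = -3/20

Row-reduce the augmented matrix:
R1 ← R1 / (1/2).
R2 ← R2 − 1/3·R1.
R3 ← R3 + 7/5·R1.
R2 ← R2 / (-11/18).
R1 ← R1 − 1/3·R2.
R3 ← R3 + 23/15·R2.
R3 ← R3 / (-69/11).
R1 ← R1 + 18/11·R3.
R2 ← R2 + 12/11·R3.
Reading off the reduced rows gives p = 1/4, q = -1, r = 1.

p = 1/4, q = -1, r = 1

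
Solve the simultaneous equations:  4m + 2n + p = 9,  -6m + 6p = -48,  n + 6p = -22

Row-reduce the augmented matrix:
R1 ← R1 / (4).
R2 ← R2 + 6·R1.
R2 ← R2 / (3).
R1 ← R1 − 1/2·R2.
R3 ← R3 − 1·R2.
R3 ← R3 / (7/2).
R1 ← R1 + 1·R3.
R2 ← R2 − 5/2·R3.
Reading off the reduced rows gives m = 5, n = -4, p = -3.

m = 5, n = -4, p = -3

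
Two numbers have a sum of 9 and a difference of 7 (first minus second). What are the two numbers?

first number: 8, second number: 1

Let x = first number, y = second number.
  y + x = 9
  x - y = 7
From equation 1: x = 9 − y.
Substitute into equation 2 and solve: y = 1.
Then x = 8.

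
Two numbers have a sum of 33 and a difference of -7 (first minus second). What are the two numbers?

first number: 13, second number: 20

Let x = first number, y = second number.
  x + y = 33
  x - y = -7
Row-reduce the augmented matrix:
R2 ← R2 − 1·R1.
R2 ← R2 / (-2).
R1 ← R1 − 1·R2.
Reading off the reduced rows gives x = 13, y = 20.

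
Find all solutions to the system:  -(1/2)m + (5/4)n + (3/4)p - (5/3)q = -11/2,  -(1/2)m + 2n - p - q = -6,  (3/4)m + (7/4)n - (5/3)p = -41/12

infinitely many solutions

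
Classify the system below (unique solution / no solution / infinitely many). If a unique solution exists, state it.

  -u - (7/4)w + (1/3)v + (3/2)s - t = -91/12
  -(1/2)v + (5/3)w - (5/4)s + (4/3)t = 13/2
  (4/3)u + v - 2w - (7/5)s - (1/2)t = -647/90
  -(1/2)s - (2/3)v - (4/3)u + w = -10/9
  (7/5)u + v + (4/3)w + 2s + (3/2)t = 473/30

u = 7/3, v = 0, w = 3, s = 2, t = 3

Row-reduce the augmented matrix:
R1 ← R1 / (-1).
R3 ← R3 − 4/3·R1.
R4 ← R4 + 4/3·R1.
R5 ← R5 − 7/5·R1.
R2 ← R2 / (-1/2).
R1 ← R1 + 1/3·R2.
R3 ← R3 − 13/9·R2.
R4 ← R4 + 10/9·R2.
R5 ← R5 − 22/15·R2.
R3 ← R3 / (13/27).
R1 ← R1 − 23/36·R3.
R2 ← R2 + 10/3·R3.
R4 ← R4 + 10/27·R3.
R5 ← R5 − 679/180·R3.
R4 ← R4 / (-53/26).
R1 ← R1 − 1731/520·R4.
R2 ← R2 + 477/26·R4.
R3 ← R3 + 813/130·R4.
R5 ← R5 − 62463/2600·R4.
R5 ← R5 / (-404171/31800).
R1 ← R1 + 5709/2120·R5.
R2 ← R2 − 12·R5.
R3 ← R3 − 2347/530·R5.
R4 ← R4 − 2/53·R5.
Reading off the reduced rows gives u = 7/3, v = 0, w = 3, s = 2, t = 3.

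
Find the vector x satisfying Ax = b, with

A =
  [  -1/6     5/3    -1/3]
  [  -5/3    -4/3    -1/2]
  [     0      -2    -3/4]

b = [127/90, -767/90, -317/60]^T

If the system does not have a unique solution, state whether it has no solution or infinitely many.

x_1 = 3, x_2 = 5/3, x_3 = 13/5

Row-reduce the augmented matrix:
R1 ← R1 / (-1/6).
R2 ← R2 + 5/3·R1.
R2 ← R2 / (-18).
R1 ← R1 + 10·R2.
R3 ← R3 + 2·R2.
R3 ← R3 / (-115/108).
R1 ← R1 − 23/54·R3.
R2 ← R2 + 17/108·R3.
Reading off the reduced rows gives x_1 = 3, x_2 = 5/3, x_3 = 13/5.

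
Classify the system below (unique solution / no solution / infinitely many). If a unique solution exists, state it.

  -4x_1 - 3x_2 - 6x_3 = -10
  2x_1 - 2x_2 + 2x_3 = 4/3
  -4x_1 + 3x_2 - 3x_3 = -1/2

x_1 = -3/2, x_2 = 1/3, x_3 = 5/2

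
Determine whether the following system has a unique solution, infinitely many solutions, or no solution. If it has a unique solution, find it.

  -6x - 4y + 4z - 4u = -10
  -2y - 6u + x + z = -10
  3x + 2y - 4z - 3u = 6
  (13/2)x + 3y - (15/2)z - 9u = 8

no solution

Row-reduce:
R1 ← R1 / (-6).
R2 ← R2 − 1·R1.
R3 ← R3 − 3·R1.
R4 ← R4 − 13/2·R1.
R2 ← R2 / (-8/3).
R1 ← R1 − 2/3·R2.
R4 ← R4 + 4/3·R2.
R3 ← R3 / (-2).
R1 ← R1 + 1/4·R3.
R2 ← R2 + 5/8·R3.
R4 ← R4 + 4·R3.
Row 4 reduces to 0 = 1, a contradiction. The system is inconsistent.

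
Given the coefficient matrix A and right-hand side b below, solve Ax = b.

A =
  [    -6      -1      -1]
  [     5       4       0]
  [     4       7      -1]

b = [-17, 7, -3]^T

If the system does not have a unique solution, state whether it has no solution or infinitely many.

infinitely many solutions

Row-reduce:
R1 ← R1 / (-6).
R2 ← R2 − 5·R1.
R3 ← R3 − 4·R1.
R2 ← R2 / (19/6).
R1 ← R1 − 1/6·R2.
R3 ← R3 − 19/3·R2.
Rank is 2 with 3 unknowns, leaving x_3 free.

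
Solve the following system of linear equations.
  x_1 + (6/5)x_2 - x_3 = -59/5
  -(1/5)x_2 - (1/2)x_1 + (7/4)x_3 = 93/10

Row-reduce:
R2 ← R2 + 1/2·R1.
R2 ← R2 / (2/5).
R1 ← R1 − 6/5·R2.
Rank is 2 with 3 unknowns, leaving x_3 free.

infinitely many solutions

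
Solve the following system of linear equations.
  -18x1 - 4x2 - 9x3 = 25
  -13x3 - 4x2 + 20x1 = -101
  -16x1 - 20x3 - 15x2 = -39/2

Row-reduce the augmented matrix:
R1 ← R1 / (-18).
R2 ← R2 − 20·R1.
R3 ← R3 + 16·R1.
R2 ← R2 / (-76/9).
R1 ← R1 − 2/9·R2.
R3 ← R3 + 103/9·R2.
R3 ← R3 / (1457/76).
R1 ← R1 + 2/19·R3.
R2 ← R2 − 207/76·R3.
Reading off the reduced rows gives x1 = -3, x2 = 1/2, x3 = 3.

x1 = -3, x2 = 1/2, x3 = 3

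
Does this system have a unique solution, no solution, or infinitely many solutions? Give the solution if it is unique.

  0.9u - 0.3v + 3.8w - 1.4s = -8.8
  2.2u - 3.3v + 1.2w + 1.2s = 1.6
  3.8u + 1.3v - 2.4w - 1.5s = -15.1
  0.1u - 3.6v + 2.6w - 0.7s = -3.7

u = -2, v = 0, w = 0, s = 5

Row-reduce the augmented matrix:
R1 ← R1 / (9/10).
R2 ← R2 − 11/5·R1.
R3 ← R3 − 19/5·R1.
R4 ← R4 − 1/10·R1.
R2 ← R2 / (-77/30).
R1 ← R1 + 1/3·R2.
R3 ← R3 − 77/30·R2.
R4 ← R4 + 107/30·R2.
R3 ← R3 / (-398/15).
R1 ← R1 − 58/11·R3.
R2 ← R2 − 104/33·R3.
R4 ← R4 − 738/55·R3.
R4 ← R4 / (-16711/6965).
R1 ← R1 + 1005/2786·R4.
R2 ← R2 + 1014/1393·R4.
R3 ← R3 + 271/796·R4.
Reading off the reduced rows gives u = -2, v = 0, w = 0, s = 5.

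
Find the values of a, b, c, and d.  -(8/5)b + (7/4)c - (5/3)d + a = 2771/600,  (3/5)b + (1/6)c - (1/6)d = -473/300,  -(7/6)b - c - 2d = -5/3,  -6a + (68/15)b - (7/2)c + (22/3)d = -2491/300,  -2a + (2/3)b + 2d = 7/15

Row-reduce the augmented matrix:
R4 ← R4 + 6·R1.
R5 ← R5 + 2·R1.
R2 ← R2 / (3/5).
R1 ← R1 + 8/5·R2.
R3 ← R3 + 7/6·R2.
R4 ← R4 + 76/15·R2.
R5 ← R5 + 38/15·R2.
R3 ← R3 / (-73/108).
R1 ← R1 − 79/36·R3.
R2 ← R2 − 5/18·R3.
R4 ← R4 − 227/27·R3.
R5 ← R5 − 227/54·R3.
R4 ← R4 / (-7223/219).
R1 ← R1 + 8459/876·R4.
R2 ← R2 + 90/73·R4.
R3 ← R3 − 251/73·R4.
R5 ← R5 + 7223/438·R4.
R5 reduces to 0 = 0, so the extra equation is consistent.
Reading off the reduced rows gives a = 1/2, b = -13/5, c = 3/2, d = 8/5.

a = 1/2, b = -13/5, c = 3/2, d = 8/5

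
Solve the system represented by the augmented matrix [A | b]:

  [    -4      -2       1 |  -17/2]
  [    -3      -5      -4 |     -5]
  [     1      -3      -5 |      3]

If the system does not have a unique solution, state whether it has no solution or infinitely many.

no solution

Row-reduce:
R1 ← R1 / (-4).
R2 ← R2 + 3·R1.
R3 ← R3 − 1·R1.
R2 ← R2 / (-7/2).
R1 ← R1 − 1/2·R2.
R3 ← R3 + 7/2·R2.
Row 3 reduces to 0 = -1/2, a contradiction. The system is inconsistent.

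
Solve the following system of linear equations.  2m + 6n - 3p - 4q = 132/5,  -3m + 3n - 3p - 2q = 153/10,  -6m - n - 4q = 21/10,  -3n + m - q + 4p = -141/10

m = 3/5, n = 3/2, p = -3, q = -9/5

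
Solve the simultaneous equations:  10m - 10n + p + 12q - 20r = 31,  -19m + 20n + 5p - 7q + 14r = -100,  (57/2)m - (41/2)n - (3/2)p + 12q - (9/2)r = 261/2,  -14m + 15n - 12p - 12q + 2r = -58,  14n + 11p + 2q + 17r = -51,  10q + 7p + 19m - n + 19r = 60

no solution

Row-reduce:
R1 ← R1 / (10).
R2 ← R2 + 19·R1.
R3 ← R3 − 57/2·R1.
R4 ← R4 + 14·R1.
R6 ← R6 − 19·R1.
R1 ← R1 + 1·R2.
R3 ← R3 − 8·R2.
R4 ← R4 − 1·R2.
R5 ← R5 − 14·R2.
R6 ← R6 − 18·R2.
R3 ← R3 / (-1191/20).
R1 ← R1 − 7·R3.
R2 ← R2 − 69/10·R3.
R4 ← R4 + 35/2·R3.
R5 ← R5 + 428/5·R3.
R6 ← R6 + 1191/10·R3.
R4 ← R4 / (38909/1191).
R1 ← R1 + 557/1191·R4.
R2 ← R2 + 563/397·R4.
R3 ← R3 − 2972/1191·R4.
R5 ← R5 + 6664/1191·R4.
R5 ← R5 / (-432067/38909).
R1 ← R1 − 65497/38909·R5.
R2 ← R2 − 43740/38909·R5.
R3 ← R3 − 59734/38909·R5.
R4 ← R4 + 87957/38909·R5.
Row 6 reduces to 0 = -1, a contradiction. The system is inconsistent.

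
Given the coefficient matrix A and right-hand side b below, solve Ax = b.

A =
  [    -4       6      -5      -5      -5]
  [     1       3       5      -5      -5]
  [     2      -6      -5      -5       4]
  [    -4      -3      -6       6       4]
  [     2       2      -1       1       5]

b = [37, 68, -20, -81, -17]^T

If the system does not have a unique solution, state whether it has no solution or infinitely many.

Row-reduce the augmented matrix:
R1 ← R1 / (-4).
R2 ← R2 − 1·R1.
R3 ← R3 − 2·R1.
R4 ← R4 + 4·R1.
R5 ← R5 − 2·R1.
R2 ← R2 / (9/2).
R1 ← R1 + 3/2·R2.
R3 ← R3 + 3·R2.
R4 ← R4 + 9·R2.
R5 ← R5 − 5·R2.
R3 ← R3 / (-5).
R1 ← R1 − 5/2·R3.
R2 ← R2 − 5/6·R3.
R4 ← R4 − 13/2·R3.
R5 ← R5 + 23/3·R3.
R4 ← R4 / (-50/3).
R1 ← R1 + 20/3·R4.
R2 ← R2 + 10/3·R4.
R3 ← R3 − 7/3·R4.
R5 ← R5 − 70/3·R4.
R5 ← R5 / (189/50).
R1 ← R1 − 31/50·R5.
R2 ← R2 + 11/25·R5.
R3 ← R3 + 221/500·R5.
R4 ← R4 − 209/500·R5.
Reading off the reduced rows gives x_1 = 4, x_2 = 3, x_3 = 2, x_4 = -4, x_5 = -5.

x_1 = 4, x_2 = 3, x_3 = 2, x_4 = -4, x_5 = -5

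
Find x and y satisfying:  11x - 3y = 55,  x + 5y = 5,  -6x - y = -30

Row-reduce the augmented matrix:
R1 ← R1 / (11).
R2 ← R2 − 1·R1.
R3 ← R3 + 6·R1.
R2 ← R2 / (58/11).
R1 ← R1 + 3/11·R2.
R3 ← R3 + 29/11·R2.
R3 reduces to 0 = 0, so the extra equation is consistent.
Reading off the reduced rows gives x = 5, y = 0.

x = 5, y = 0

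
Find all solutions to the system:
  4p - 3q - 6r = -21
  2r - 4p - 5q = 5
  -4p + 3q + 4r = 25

Row-reduce the augmented matrix:
R1 ← R1 / (4).
R2 ← R2 + 4·R1.
R3 ← R3 + 4·R1.
R2 ← R2 / (-8).
R1 ← R1 + 3/4·R2.
R3 ← R3 / (-2).
R1 ← R1 + 9/8·R3.
R2 ← R2 − 1/2·R3.
Reading off the reduced rows gives p = -6, q = 3, r = -2.

p = -6, q = 3, r = -2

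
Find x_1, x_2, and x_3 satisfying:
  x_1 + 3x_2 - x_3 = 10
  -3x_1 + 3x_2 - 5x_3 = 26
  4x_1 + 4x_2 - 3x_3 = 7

x_1 = -3, x_2 = 4, x_3 = -1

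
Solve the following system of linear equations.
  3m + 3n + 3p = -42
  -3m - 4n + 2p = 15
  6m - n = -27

m = -5, n = -3, p = -6

Row-reduce the augmented matrix:
R1 ← R1 / (3).
R2 ← R2 + 3·R1.
R3 ← R3 − 6·R1.
R2 ← R2 / (-1).
R1 ← R1 − 1·R2.
R3 ← R3 + 7·R2.
R3 ← R3 / (-41).
R1 ← R1 − 6·R3.
R2 ← R2 + 5·R3.
Reading off the reduced rows gives m = -5, n = -3, p = -6.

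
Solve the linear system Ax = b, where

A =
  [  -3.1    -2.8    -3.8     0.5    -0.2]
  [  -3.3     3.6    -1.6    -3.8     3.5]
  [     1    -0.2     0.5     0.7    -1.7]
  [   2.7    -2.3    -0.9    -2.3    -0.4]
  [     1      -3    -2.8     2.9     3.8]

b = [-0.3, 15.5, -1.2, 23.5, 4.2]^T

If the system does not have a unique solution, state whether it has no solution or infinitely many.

Row-reduce the augmented matrix:
R1 ← R1 / (-31/10).
R2 ← R2 + 33/10·R1.
R3 ← R3 − 1·R1.
R4 ← R4 − 27/10·R1.
R5 ← R5 − 1·R1.
R2 ← R2 / (204/31).
R1 ← R1 − 28/31·R2.
R3 ← R3 + 171/155·R2.
R4 ← R4 + 1469/310·R2.
R5 ← R5 + 121/31·R2.
R3 ← R3 / (-537/1700).
R1 ← R1 − 227/255·R3.
R2 ← R2 − 379/1020·R3.
R4 ← R4 + 24979/10200·R3.
R5 ← R5 + 2627/1020·R3.
R4 ← R4 / (-129541/21480).
R1 ← R1 − 437/537·R4.
R2 ← R2 + 1073/2148·R4.
R3 ← R3 + 153/358·R4.
R5 ← R5 + 6541/10740·R4.
R5 ← R5 / (54963571/3886230).
R1 ← R1 + 849347/388623·R5.
R2 ← R2 + 655396/388623·R5.
R3 ← R3 − 1103392/388623·R5.
R4 ← R4 + 705839/388623·R5.
Reading off the reduced rows gives x_1 = 5, x_2 = 2, x_3 = -6, x_4 = -4, x_5 = 0.

x_1 = 5, x_2 = 2, x_3 = -6, x_4 = -4, x_5 = 0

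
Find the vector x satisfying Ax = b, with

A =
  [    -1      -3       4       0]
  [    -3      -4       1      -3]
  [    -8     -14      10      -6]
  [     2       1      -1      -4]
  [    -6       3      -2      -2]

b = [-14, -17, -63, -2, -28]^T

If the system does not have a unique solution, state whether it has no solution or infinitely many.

Row-reduce:
R1 ← R1 / (-1).
R2 ← R2 + 3·R1.
R3 ← R3 + 8·R1.
R4 ← R4 − 2·R1.
R5 ← R5 + 6·R1.
R2 ← R2 / (5).
R1 ← R1 − 3·R2.
R3 ← R3 − 10·R2.
R4 ← R4 + 5·R2.
R5 ← R5 − 21·R2.
Swap R3 and R4.
R3 ← R3 / (-4).
R1 ← R1 − 13/5·R3.
R2 ← R2 + 11/5·R3.
R5 ← R5 − 101/5·R3.
Swap R4 and R5.
R4 ← R4 / (-99/4).
R1 ← R1 + 11/4·R4.
R2 ← R2 − 13/4·R4.
R3 ← R3 − 7/4·R4.
Row 5 reduces to 0 = -1, a contradiction. The system is inconsistent.

no solution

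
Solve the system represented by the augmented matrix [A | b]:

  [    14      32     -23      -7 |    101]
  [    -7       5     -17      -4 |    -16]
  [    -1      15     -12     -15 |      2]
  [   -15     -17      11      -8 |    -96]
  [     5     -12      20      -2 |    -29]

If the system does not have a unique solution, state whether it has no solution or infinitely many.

no solution

Row-reduce:
R1 ← R1 / (14).
R2 ← R2 + 7·R1.
R3 ← R3 + 1·R1.
R4 ← R4 + 15·R1.
R5 ← R5 − 5·R1.
R2 ← R2 / (21).
R1 ← R1 − 16/7·R2.
R3 ← R3 − 121/7·R2.
R4 ← R4 − 121/7·R2.
R5 ← R5 + 164/7·R2.
R3 ← R3 / (481/49).
R1 ← R1 − 143/98·R3.
R2 ← R2 + 19/14·R3.
R4 ← R4 − 481/49·R3.
R5 ← R5 + 351/98·R3.
Swap R4 and R5.
R4 ← R4 / (-417/37).
R1 ← R1 − 63/37·R4.
R2 ← R2 + 792/481·R4.
R3 ← R3 + 457/481·R4.
Row 5 reduces to 0 = 3, a contradiction. The system is inconsistent.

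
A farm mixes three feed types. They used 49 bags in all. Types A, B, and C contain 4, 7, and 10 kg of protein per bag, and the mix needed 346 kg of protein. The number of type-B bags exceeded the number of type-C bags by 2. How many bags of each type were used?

Let a = type-A bags, b = type-B bags, c = type-C bags.
  a + b + c = 49
  4a + 7b + 10c = 346
  b - c = 2
Row-reduce the augmented matrix:
R2 ← R2 − 4·R1.
R2 ← R2 / (3).
R1 ← R1 − 1·R2.
R3 ← R3 − 1·R2.
R3 ← R3 / (-3).
R1 ← R1 + 1·R3.
R2 ← R2 − 2·R3.
Reading off the reduced rows gives a = 15, b = 18, c = 16.

type-A bags: 15, type-B bags: 18, type-C bags: 16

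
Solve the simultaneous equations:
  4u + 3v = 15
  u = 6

Row-reduce the augmented matrix:
R1 ← R1 / (4).
R2 ← R2 − 1·R1.
R2 ← R2 / (-3/4).
R1 ← R1 − 3/4·R2.
Reading off the reduced rows gives u = 6, v = -3.

u = 6, v = -3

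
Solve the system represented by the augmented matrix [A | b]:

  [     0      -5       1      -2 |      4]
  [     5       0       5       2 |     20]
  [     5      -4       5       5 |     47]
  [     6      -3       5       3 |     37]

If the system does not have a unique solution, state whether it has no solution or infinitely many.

x_1 = 3, x_2 = -3, x_3 = -1, x_4 = 5

Row-reduce the augmented matrix:
Swap R1 and R2.
R1 ← R1 / (5).
R3 ← R3 − 5·R1.
R4 ← R4 − 6·R1.
R2 ← R2 / (-5).
R3 ← R3 + 4·R2.
R4 ← R4 + 3·R2.
R3 ← R3 / (-4/5).
R1 ← R1 − 1·R3.
R2 ← R2 + 1/5·R3.
R4 ← R4 + 8/5·R3.
R4 ← R4 / (-37/5).
R1 ← R1 − 123/20·R4.
R2 ← R2 + 3/4·R4.
R3 ← R3 + 23/4·R4.
Reading off the reduced rows gives x_1 = 3, x_2 = -3, x_3 = -1, x_4 = 5.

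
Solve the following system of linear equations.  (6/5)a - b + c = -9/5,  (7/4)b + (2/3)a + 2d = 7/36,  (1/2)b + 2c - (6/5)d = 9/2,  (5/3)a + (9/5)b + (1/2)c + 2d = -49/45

a = -7/3, b = 1, c = 2, d = 0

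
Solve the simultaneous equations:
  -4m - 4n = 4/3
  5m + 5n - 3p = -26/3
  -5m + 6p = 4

m = 2, n = -7/3, p = 7/3

Row-reduce the augmented matrix:
R1 ← R1 / (-4).
R2 ← R2 − 5·R1.
R3 ← R3 + 5·R1.
Swap R2 and R3.
R2 ← R2 / (5).
R1 ← R1 − 1·R2.
R3 ← R3 / (-3).
R1 ← R1 + 6/5·R3.
R2 ← R2 − 6/5·R3.
Reading off the reduced rows gives m = 2, n = -7/3, p = 7/3.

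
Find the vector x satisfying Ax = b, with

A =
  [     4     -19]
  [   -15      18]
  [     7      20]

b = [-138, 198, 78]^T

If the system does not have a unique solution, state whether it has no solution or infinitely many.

x_1 = -6, x_2 = 6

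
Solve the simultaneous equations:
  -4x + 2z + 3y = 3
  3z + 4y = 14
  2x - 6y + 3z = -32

x = 2, y = 5, z = -2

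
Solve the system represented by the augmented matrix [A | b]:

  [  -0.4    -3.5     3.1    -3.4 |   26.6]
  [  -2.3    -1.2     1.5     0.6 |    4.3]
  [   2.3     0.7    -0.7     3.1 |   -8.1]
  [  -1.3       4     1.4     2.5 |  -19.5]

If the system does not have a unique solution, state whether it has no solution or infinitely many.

Row-reduce the augmented matrix:
R1 ← R1 / (-2/5).
R2 ← R2 + 23/10·R1.
R3 ← R3 − 23/10·R1.
R4 ← R4 + 13/10·R1.
R2 ← R2 / (757/40).
R1 ← R1 − 35/4·R2.
R3 ← R3 + 777/40·R2.
R4 ← R4 − 123/8·R2.
R3 ← R3 / (2791/7570).
R1 ← R1 + 153/757·R3.
R2 ← R2 + 653/757·R3.
R4 ← R4 − 34729/7570·R3.
R4 ← R4 / (-154857/2791).
R1 ← R1 − 4197/2791·R4.
R2 ← R2 − 30609/2791·R4.
R3 ← R3 − 32039/2791·R4.
Reading off the reduced rows gives x_1 = 1, x_2 = -4, x_3 = 2, x_4 = -2.

x_1 = 1, x_2 = -4, x_3 = 2, x_4 = -2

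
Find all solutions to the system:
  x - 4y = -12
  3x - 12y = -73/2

Row-reduce:
R2 ← R2 − 3·R1.
Row 2 reduces to 0 = -1/2, a contradiction. The system is inconsistent.

no solution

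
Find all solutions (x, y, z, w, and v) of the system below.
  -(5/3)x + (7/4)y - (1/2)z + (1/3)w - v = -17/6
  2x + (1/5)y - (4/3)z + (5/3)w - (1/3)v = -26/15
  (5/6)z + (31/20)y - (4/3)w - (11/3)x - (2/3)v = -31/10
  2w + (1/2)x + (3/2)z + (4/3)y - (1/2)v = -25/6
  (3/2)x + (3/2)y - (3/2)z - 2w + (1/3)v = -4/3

no solution

Row-reduce:
R1 ← R1 / (-5/3).
R2 ← R2 − 2·R1.
R3 ← R3 + 11/3·R1.
R4 ← R4 − 1/2·R1.
R5 ← R5 − 3/2·R1.
R2 ← R2 / (23/10).
R1 ← R1 + 21/20·R2.
R3 ← R3 + 23/10·R2.
R4 ← R4 − 223/120·R2.
R5 ← R5 − 123/40·R2.
Swap R3 and R4.
R3 ← R3 / (3014/1035).
R1 ← R1 + 67/115·R3.
R2 ← R2 + 58/69·R3.
R5 ← R5 − 73/115·R3.
Swap R4 and R5.
R4 ← R4 / (-401/88).
R1 ← R1 − 73/88·R4.
R2 ← R2 − 45/44·R4.
R3 ← R3 − 13/88·R4.
Row 5 reduces to 0 = -2, a contradiction. The system is inconsistent.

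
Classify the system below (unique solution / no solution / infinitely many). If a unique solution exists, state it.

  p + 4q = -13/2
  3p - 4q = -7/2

Row-reduce the augmented matrix:
R2 ← R2 − 3·R1.
R2 ← R2 / (-16).
R1 ← R1 − 4·R2.
Reading off the reduced rows gives p = -5/2, q = -1.

p = -5/2, q = -1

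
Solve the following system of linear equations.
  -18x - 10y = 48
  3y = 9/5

Row-reduce the augmented matrix:
R1 ← R1 / (-18).
R2 ← R2 / (3).
R1 ← R1 − 5/9·R2.
Reading off the reduced rows gives x = -3, y = 3/5.

x = -3, y = 3/5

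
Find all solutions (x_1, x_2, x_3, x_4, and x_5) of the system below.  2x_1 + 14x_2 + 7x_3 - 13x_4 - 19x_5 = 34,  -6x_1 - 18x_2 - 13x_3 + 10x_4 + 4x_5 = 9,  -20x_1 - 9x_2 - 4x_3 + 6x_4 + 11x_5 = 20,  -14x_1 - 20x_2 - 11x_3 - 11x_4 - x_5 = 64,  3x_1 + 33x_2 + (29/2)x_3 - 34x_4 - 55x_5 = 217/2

Row-reduce:
R1 ← R1 / (2).
R2 ← R2 + 6·R1.
R3 ← R3 + 20·R1.
R4 ← R4 + 14·R1.
R5 ← R5 − 3·R1.
R2 ← R2 / (24).
R1 ← R1 − 7·R2.
R3 ← R3 − 131·R2.
R4 ← R4 − 78·R2.
R5 ← R5 − 12·R2.
R3 ← R3 / (67/3).
R1 ← R1 − 7/6·R3.
R2 ← R2 − 1/3·R3.
R4 ← R4 − 12·R3.
R4 ← R4 / (-7015/268).
R1 ← R1 − 179/1072·R4.
R2 ← R2 + 461/268·R4.
R3 ← R3 − 823/536·R4.
Row 5 reduces to 0 = 2, a contradiction. The system is inconsistent.

no solution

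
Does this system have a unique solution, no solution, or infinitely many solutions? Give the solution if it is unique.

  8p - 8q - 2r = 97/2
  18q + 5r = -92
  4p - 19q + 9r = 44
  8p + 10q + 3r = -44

no solution

Row-reduce:
R1 ← R1 / (8).
R3 ← R3 − 4·R1.
R4 ← R4 − 8·R1.
R2 ← R2 / (18).
R1 ← R1 + 1·R2.
R3 ← R3 + 15·R2.
R4 ← R4 − 18·R2.
R3 ← R3 / (85/6).
R1 ← R1 − 1/36·R3.
R2 ← R2 − 5/18·R3.
Row 4 reduces to 0 = -1/2, a contradiction. The system is inconsistent.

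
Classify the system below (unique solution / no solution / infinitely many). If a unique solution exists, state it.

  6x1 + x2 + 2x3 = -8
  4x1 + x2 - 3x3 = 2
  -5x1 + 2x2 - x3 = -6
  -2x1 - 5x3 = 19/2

no solution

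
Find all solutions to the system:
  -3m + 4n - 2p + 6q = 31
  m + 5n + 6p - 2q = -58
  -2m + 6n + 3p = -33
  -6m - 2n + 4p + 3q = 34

m = -3, n = -5, p = -3, q = 6

Row-reduce the augmented matrix:
R1 ← R1 / (-3).
R2 ← R2 − 1·R1.
R3 ← R3 + 2·R1.
R4 ← R4 + 6·R1.
R2 ← R2 / (19/3).
R1 ← R1 + 4/3·R2.
R3 ← R3 − 10/3·R2.
R4 ← R4 + 10·R2.
R3 ← R3 / (29/19).
R1 ← R1 − 34/19·R3.
R2 ← R2 − 16/19·R3.
R4 ← R4 − 312/19·R3.
R4 ← R4 / (987/29).
R1 ← R1 − 78/29·R4.
R2 ← R2 − 64/29·R4.
R3 ← R3 + 76/29·R4.
Reading off the reduced rows gives m = -3, n = -5, p = -3, q = 6.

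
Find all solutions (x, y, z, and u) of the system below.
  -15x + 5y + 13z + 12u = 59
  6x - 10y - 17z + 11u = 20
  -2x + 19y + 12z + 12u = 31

infinitely many solutions

Row-reduce:
R1 ← R1 / (-15).
R2 ← R2 − 6·R1.
R3 ← R3 + 2·R1.
R2 ← R2 / (-8).
R1 ← R1 + 1/3·R2.
R3 ← R3 − 55/3·R2.
R3 ← R3 / (-671/40).
R1 ← R1 + 3/8·R3.
R2 ← R2 − 59/40·R3.
Rank is 3 with 4 unknowns, leaving u free.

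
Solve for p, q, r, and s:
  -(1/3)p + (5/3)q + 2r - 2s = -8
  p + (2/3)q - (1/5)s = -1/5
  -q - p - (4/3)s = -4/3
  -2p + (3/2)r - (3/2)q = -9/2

p = 0, q = 0, r = -3, s = 1

Row-reduce the augmented matrix:
R1 ← R1 / (-1/3).
R2 ← R2 − 1·R1.
R3 ← R3 + 1·R1.
R4 ← R4 + 2·R1.
R2 ← R2 / (17/3).
R1 ← R1 + 5·R2.
R3 ← R3 + 6·R2.
R4 ← R4 + 23/2·R2.
R3 ← R3 / (6/17).
R1 ← R1 + 12/17·R3.
R2 ← R2 − 18/17·R3.
R4 ← R4 − 57/34·R3.
R4 ← R4 / (253/30).
R1 ← R1 + 49/15·R4.
R2 ← R2 − 23/5·R4.
R3 ← R3 + 242/45·R4.
Reading off the reduced rows gives p = 0, q = 0, r = -3, s = 1.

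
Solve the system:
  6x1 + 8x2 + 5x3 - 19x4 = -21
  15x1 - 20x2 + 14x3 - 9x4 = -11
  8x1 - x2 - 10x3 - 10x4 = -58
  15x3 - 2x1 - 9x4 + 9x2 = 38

no solution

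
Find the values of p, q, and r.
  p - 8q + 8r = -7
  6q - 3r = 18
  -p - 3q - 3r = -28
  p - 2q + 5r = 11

p = 1, q = 5, r = 4

Row-reduce the augmented matrix:
R3 ← R3 + 1·R1.
R4 ← R4 − 1·R1.
R2 ← R2 / (6).
R1 ← R1 + 8·R2.
R3 ← R3 + 11·R2.
R4 ← R4 − 6·R2.
R3 ← R3 / (-1/2).
R1 ← R1 − 4·R3.
R2 ← R2 + 1/2·R3.
R4 reduces to 0 = 0, so the extra equation is consistent.
Reading off the reduced rows gives p = 1, q = 5, r = 4.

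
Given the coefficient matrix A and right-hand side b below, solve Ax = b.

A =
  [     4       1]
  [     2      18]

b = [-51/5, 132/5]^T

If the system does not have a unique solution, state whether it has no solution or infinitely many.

x_1 = -3, x_2 = 9/5

From equation 1: x_2 = -51/5 − 4·x_1.
Substitute into equation 2 and solve: x_1 = -3.
Then x_2 = 9/5.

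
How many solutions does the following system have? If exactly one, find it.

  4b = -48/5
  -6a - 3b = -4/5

a = 4/3, b = -12/5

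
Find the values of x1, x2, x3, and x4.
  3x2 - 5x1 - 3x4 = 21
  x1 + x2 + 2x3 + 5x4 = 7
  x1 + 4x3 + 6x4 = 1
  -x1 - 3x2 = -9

x1 = -3, x2 = 4, x3 = -2, x4 = 2

Row-reduce the augmented matrix:
R1 ← R1 / (-5).
R2 ← R2 − 1·R1.
R3 ← R3 − 1·R1.
R4 ← R4 + 1·R1.
R2 ← R2 / (8/5).
R1 ← R1 + 3/5·R2.
R3 ← R3 − 3/5·R2.
R4 ← R4 + 18/5·R2.
R3 ← R3 / (13/4).
R1 ← R1 − 3/4·R3.
R2 ← R2 − 5/4·R3.
R4 ← R4 − 9/2·R3.
R4 ← R4 / (69/13).
R1 ← R1 − 18/13·R4.
R2 ← R2 − 17/13·R4.
R3 ← R3 − 15/13·R4.
Reading off the reduced rows gives x1 = -3, x2 = 4, x3 = -2, x4 = 2.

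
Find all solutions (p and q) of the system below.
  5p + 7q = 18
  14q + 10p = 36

Row-reduce:
R1 ← R1 / (5).
R2 ← R2 − 10·R1.
Rank is 1 with 2 unknowns, leaving q free.

infinitely many solutions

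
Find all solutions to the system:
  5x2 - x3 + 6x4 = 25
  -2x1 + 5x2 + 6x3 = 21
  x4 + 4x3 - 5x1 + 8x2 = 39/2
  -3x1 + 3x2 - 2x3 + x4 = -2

no solution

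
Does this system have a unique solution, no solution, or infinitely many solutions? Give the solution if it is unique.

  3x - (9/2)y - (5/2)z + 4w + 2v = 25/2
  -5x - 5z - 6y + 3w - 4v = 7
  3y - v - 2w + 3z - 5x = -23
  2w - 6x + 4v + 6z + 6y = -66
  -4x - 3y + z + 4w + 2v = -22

Row-reduce:
R1 ← R1 / (3).
R2 ← R2 + 5·R1.
R3 ← R3 + 5·R1.
R4 ← R4 + 6·R1.
R5 ← R5 + 4·R1.
R2 ← R2 / (-27/2).
R1 ← R1 + 3/2·R2.
R3 ← R3 + 9/2·R2.
R4 ← R4 + 3·R2.
R5 ← R5 + 9·R2.
R3 ← R3 / (17/9).
R1 ← R1 − 5/27·R3.
R2 ← R2 − 55/81·R3.
R4 ← R4 − 82/27·R3.
R5 ← R5 − 34/9·R3.
R4 ← R4 / (94/17).
R1 ← R1 − 2/17·R4.
R2 ← R2 + 21/17·R4.
R3 ← R3 − 13/17·R4.
Row 5 reduces to 0 = -1, a contradiction. The system is inconsistent.

no solution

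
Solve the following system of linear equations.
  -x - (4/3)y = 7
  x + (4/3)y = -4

no solution

Row-reduce:
R1 ← R1 / (-1).
R2 ← R2 − 1·R1.
Row 2 reduces to 0 = 3, a contradiction. The system is inconsistent.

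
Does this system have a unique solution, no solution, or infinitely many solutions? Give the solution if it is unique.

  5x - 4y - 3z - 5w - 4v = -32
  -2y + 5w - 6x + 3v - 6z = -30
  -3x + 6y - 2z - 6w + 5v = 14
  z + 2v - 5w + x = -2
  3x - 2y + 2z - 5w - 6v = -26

Row-reduce the augmented matrix:
R1 ← R1 / (5).
R2 ← R2 + 6·R1.
R3 ← R3 + 3·R1.
R4 ← R4 − 1·R1.
R5 ← R5 − 3·R1.
R2 ← R2 / (-34/5).
R1 ← R1 + 4/5·R2.
R3 ← R3 − 18/5·R2.
R4 ← R4 − 4/5·R2.
R5 ← R5 − 2/5·R2.
R3 ← R3 / (-151/17).
R1 ← R1 − 9/17·R3.
R2 ← R2 − 24/17·R3.
R4 ← R4 − 8/17·R3.
R5 ← R5 − 55/17·R3.
R4 ← R4 / (-698/151).
R1 ← R1 + 219/151·R4.
R2 ← R2 + 413/302·R4.
R3 ← R3 − 162/151·R4.
R5 ← R5 + 835/151·R4.
R5 ← R5 / (-2201/349).
R1 ← R1 + 464/349·R5.
R2 ← R2 + 185/698·R5.
R3 ← R3 − 152/349·R5.
R4 ← R4 + 202/349·R5.
Reading off the reduced rows gives x = 5, y = 6, z = 2, w = 3, v = 3.

x = 5, y = 6, z = 2, w = 3, v = 3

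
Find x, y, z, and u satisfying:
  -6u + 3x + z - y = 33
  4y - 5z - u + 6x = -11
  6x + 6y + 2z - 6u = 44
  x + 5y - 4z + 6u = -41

x = 0, y = 1, z = 4, u = -5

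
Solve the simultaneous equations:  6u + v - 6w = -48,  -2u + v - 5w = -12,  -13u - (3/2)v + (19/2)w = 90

infinitely many solutions

Row-reduce:
R1 ← R1 / (6).
R2 ← R2 + 2·R1.
R3 ← R3 + 13·R1.
R2 ← R2 / (4/3).
R1 ← R1 − 1/6·R2.
R3 ← R3 − 2/3·R2.
Rank is 2 with 3 unknowns, leaving w free.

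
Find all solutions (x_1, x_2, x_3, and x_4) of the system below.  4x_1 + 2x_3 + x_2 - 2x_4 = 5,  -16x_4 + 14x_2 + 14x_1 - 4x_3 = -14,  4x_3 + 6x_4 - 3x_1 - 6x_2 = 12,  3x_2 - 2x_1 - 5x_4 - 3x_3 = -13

Row-reduce:
R1 ← R1 / (4).
R2 ← R2 − 14·R1.
R3 ← R3 + 3·R1.
R4 ← R4 + 2·R1.
R2 ← R2 / (21/2).
R1 ← R1 − 1/4·R2.
R3 ← R3 + 21/4·R2.
R4 ← R4 − 7/2·R2.
Swap R3 and R4.
R3 ← R3 / (5/3).
R1 ← R1 − 16/21·R3.
R2 ← R2 + 22/21·R3.
Rank is 3 with 4 unknowns, leaving x_4 free.

infinitely many solutions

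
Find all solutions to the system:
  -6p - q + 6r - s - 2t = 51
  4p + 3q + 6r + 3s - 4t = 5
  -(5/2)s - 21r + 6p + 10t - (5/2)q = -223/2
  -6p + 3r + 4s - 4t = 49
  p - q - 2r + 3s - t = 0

no solution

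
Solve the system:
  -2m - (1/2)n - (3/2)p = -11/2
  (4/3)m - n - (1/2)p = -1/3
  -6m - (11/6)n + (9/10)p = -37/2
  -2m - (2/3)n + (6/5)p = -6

no solution

Row-reduce:
R1 ← R1 / (-2).
R2 ← R2 − 4/3·R1.
R3 ← R3 + 6·R1.
R4 ← R4 + 2·R1.
R2 ← R2 / (-4/3).
R1 ← R1 − 1/4·R2.
R3 ← R3 + 1/3·R2.
R4 ← R4 + 1/6·R2.
R3 ← R3 / (231/40).
R1 ← R1 − 15/32·R3.
R2 ← R2 − 9/8·R3.
R4 ← R4 − 231/80·R3.
Row 4 reduces to 0 = 1/2, a contradiction. The system is inconsistent.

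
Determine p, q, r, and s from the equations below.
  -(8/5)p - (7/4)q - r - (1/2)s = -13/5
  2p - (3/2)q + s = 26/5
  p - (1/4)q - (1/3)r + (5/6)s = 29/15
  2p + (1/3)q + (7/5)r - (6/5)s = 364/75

Row-reduce the augmented matrix:
R1 ← R1 / (-8/5).
R2 ← R2 − 2·R1.
R3 ← R3 − 1·R1.
R4 ← R4 − 2·R1.
R2 ← R2 / (-59/16).
R1 ← R1 − 35/32·R2.
R3 ← R3 + 43/32·R2.
R4 ← R4 + 89/48·R2.
R3 ← R3 / (-89/177).
R1 ← R1 − 15/59·R3.
R2 ← R2 − 20/59·R3.
R4 ← R4 − 689/885·R3.
R4 ← R4 / (-1894/1335).
R1 ← R1 − 55/89·R4.
R2 ← R2 − 14/89·R4.
R3 ← R3 + 68/89·R4.
Reading off the reduced rows gives p = 2, q = -4/5, r = 4/5, s = 0.

p = 2, q = -4/5, r = 4/5, s = 0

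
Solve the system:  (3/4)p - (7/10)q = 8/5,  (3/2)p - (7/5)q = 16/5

Row-reduce:
R1 ← R1 / (3/4).
R2 ← R2 − 3/2·R1.
Rank is 1 with 2 unknowns, leaving q free.

infinitely many solutions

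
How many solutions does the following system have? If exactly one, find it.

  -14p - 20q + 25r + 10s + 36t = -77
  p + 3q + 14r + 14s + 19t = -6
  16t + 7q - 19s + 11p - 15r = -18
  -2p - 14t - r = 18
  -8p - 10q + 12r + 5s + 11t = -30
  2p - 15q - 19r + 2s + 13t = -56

no solution

Row-reduce:
R1 ← R1 / (-14).
R2 ← R2 − 1·R1.
R3 ← R3 − 11·R1.
R4 ← R4 + 2·R1.
R5 ← R5 + 8·R1.
R6 ← R6 − 2·R1.
R2 ← R2 / (11/7).
R1 ← R1 − 10/7·R2.
R3 ← R3 + 61/7·R2.
R4 ← R4 − 20/7·R2.
R5 ← R5 − 10/7·R2.
R6 ← R6 + 125/7·R2.
R3 ← R3 / (1014/11).
R1 ← R1 + 355/22·R3.
R2 ← R2 − 221/22·R3.
R4 ← R4 + 366/11·R3.
R5 ← R5 + 183/11·R3.
R6 ← R6 − 3607/22·R3.
R4 ← R4 / (-465/169).
R1 ← R1 + 3565/2028·R4.
R2 ← R2 − 263/156·R4.
R3 ← R3 − 775/1014·R4.
R5 ← R5 + 465/338·R4.
R6 ← R6 − 91921/2028·R4.
Swap R5 and R6.
R5 ← R5 / (-468/31).
R1 ← R1 − 6·R5.
R2 ← R2 + 113/31·R5.
R3 ← R3 − 2·R5.
R4 ← R4 + 9/31·R5.
Row 6 reduces to 0 = -1/2, a contradiction. The system is inconsistent.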